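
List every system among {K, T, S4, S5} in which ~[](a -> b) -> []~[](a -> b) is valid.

S5

S4-tableau for the negation ~(~[](a -> b) -> []~[](a -> b)):
1. ~(~[](a -> b) -> []~[](a -> b)), 0
2. ~[](a -> b), 0   [~->-rule on 1]
3. ~[]~[](a -> b), 0   [~->-rule on 1]
4. ~(a -> b), 1   [~[]-rule on 2: fresh world 1, 0R1]
5. a, 1   [~->-rule on 4]
6. ~b, 1   [~->-rule on 4]
7. [](a -> b), 2   [~[]-rule on 3: fresh world 2, 0R2]
8. a -> b, 2   [[]-rule on 7 via 2R2]
9. b, 2   [->-rule on 8 (branches; this branch)]
Accessibility: 0R0, 0R1, 0R2, 1R1, 2R2
Complete open branch: countermodel on an S4-frame, so not valid in S4, nor in K, T (the same frame is also a K-frame and a T-frame).
S5-tableau for the negation ~(~[](a -> b) -> []~[](a -> b)):
1. ~(~[](a -> b) -> []~[](a -> b)), 0
2. ~[](a -> b), 0   [~->-rule on 1]
3. ~[]~[](a -> b), 0   [~->-rule on 1]
4. ~(a -> b), 1   [~[]-rule on 2: fresh world 1, 0R1]
5. a, 1   [~->-rule on 4]
6. ~b, 1   [~->-rule on 4]
7. [](a -> b), 2   [~[]-rule on 3: fresh world 2, 0R2]
8. a -> b, 0   [[]-rule on 7 via 2R0]
9. a -> b, 1   [[]-rule on 7 via 2R1]
10. a -> b, 2   [[]-rule on 7 via 2R2]
11. b, 0   [->-rule on 8 (branches; this branch)]
12. b, 1   [->-rule on 9 (branches; this branch)]
Accessibility: 0R0, 0R1, 0R2, 1R0, 1R1, 1R2, 2R0, 2R1, 2R2
Branch closes: b and ~b both at 1.
Every branch closes (one shown): valid in S5.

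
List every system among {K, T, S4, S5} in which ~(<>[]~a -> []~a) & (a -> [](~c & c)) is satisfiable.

K, T, S4

S4-tableau for the formula:
1. ~(<>[]~a -> []~a) & (a -> [](~c & c)), w0
2. ~(<>[]~a -> []~a), w0
3. a -> [](~c & c), w0
4. <>[]~a, w0
5. ~[]~a, w0
6. ~a, w0
7. []~a, w1
8. ~a, w1
9. a, w2
Accessibility: w0Rw0, w0Rw1, w0Rw2, w1Rw1, w2Rw2
Complete open branch: satisfiable in S4, hence also in K, T (this S4-model is also a K-model and a T-model).
S5-tableau for the formula:
1. ~(<>[]~a -> []~a) & (a -> [](~c & c)), w0
2. ~(<>[]~a -> []~a), w0
3. a -> [](~c & c), w0
4. <>[]~a, w0
5. ~[]~a, w0
6. ~a, w0
7. []~a, w1
8. ~a, w1
9. a, w2
10. ~a, w2
Accessibility: w0Rw0, w0Rw1, w0Rw2, w1Rw0, w1Rw1, w1Rw2, w2Rw0, w2Rw1, w2Rw2
Branch closes: a and ~a both at w2.
Every branch closes (one shown): unsatisfiable in S5.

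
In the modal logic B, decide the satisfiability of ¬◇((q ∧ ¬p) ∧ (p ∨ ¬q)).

Satisfiable

1. ¬◇((q ∧ ¬p) ∧ (p ∨ ¬q)), u
2. ¬((q ∧ ¬p) ∧ (p ∨ ¬q)), u
3. ¬(p ∨ ¬q), u
4. ¬p, u
5. q, u
Accessibility: uRu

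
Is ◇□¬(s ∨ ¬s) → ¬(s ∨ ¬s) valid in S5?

Tableau for the negation ¬(◇□¬(s ∨ ¬s) → ¬(s ∨ ¬s)):
1. ¬(◇□¬(s ∨ ¬s) → ¬(s ∨ ¬s)), w0
2. ◇□¬(s ∨ ¬s), w0   [¬→-rule on 1]
3. s ∨ ¬s, w0   [¬→-rule on 1]
4. ¬s, w0   [∨-rule on 3 (branches; this branch)]
5. □¬(s ∨ ¬s), w1   [◇-rule on 2: fresh world w1, w0Rw1]
6. ¬(s ∨ ¬s), w0   [□-rule on 5 via w1Rw0]
7. s, w0   [¬∨-rule on 6]
Accessibility: w0Rw0, w0Rw1, w1Rw0, w1Rw1
Branch closes: s and ¬s both at w0.
Every branch of the negation's tableau closes; the branch above is one of them.

Yes, valid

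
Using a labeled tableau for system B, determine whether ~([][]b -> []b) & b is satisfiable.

Unsatisfiable

1. ~([][]b -> []b) & b, w0
2. ~([][]b -> []b), w0
3. b, w0
4. [][]b, w0
5. ~[]b, w0
6. []b, w0
7. ~b, w1
8. []b, w1
9. b, w1
Accessibility: w0Rw0, w0Rw1, w1Rw0, w1Rw1
Branch closes: b and ~b both at w1.
Every branch closes; the branch above is one of them.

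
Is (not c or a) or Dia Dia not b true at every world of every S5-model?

Not valid

Tableau for the negation not ((not c or a) or Dia Dia not b):
1. not ((not c or a) or Dia Dia not b), u
2. not (not c or a), u
3. not Dia Dia not b, u
4. c, u
5. not a, u
6. not Dia not b, u
7. b, u
Accessibility: uRu
The negation has an open branch (countermodel exists).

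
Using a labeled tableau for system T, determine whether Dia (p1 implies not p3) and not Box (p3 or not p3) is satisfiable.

1. Dia (p1 implies not p3) and not Box (p3 or not p3), 0
2. Dia (p1 implies not p3), 0
3. not Box (p3 or not p3), 0
4. p1 implies not p3, 1
5. not p3, 1
6. not (p3 or not p3), 2
7. not p3, 2
8. p3, 2
Accessibility: 0R0, 0R1, 0R2, 1R1, 2R2
Branch closes: p3 and not p3 both at 2.
All branches of the tableau close; one closing branch shown above.

No, unsatisfiable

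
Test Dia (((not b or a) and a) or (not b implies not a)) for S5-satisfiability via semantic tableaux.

1. Dia (((not b or a) and a) or (not b implies not a)), w0
2. ((not b or a) and a) or (not b implies not a), w1   [Dia-rule on 1: fresh world w1, w0Rw1]
3. not b implies not a, w1   [or-rule on 2 (branches; this branch)]
4. not a, w1   [implies-rule on 3 (branches; this branch)]
Accessibility: w0Rw0, w0Rw1, w1Rw0, w1Rw1

Satisfiable (open branch found)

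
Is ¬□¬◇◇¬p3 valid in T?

Not valid

Tableau for the negation □¬◇◇¬p3:
1. □¬◇◇¬p3, u
2. ¬◇◇¬p3, u   [□-rule on 1 via uRu]
3. ¬◇¬p3, u   [¬◇-rule on 2 via uRu]
4. p3, u   [¬◇-rule on 3 via uRu]
Accessibility: uRu
The negation has an open branch (countermodel exists).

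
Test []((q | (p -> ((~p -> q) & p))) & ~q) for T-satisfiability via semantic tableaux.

1. []((q | (p -> ((~p -> q) & p))) & ~q), w0
2. (q | (p -> ((~p -> q) & p))) & ~q, w0
3. q | (p -> ((~p -> q) & p)), w0
4. ~q, w0
5. p -> ((~p -> q) & p), w0
6. (~p -> q) & p, w0
7. ~p -> q, w0
8. p, w0
Accessibility: w0Rw0

Yes, satisfiable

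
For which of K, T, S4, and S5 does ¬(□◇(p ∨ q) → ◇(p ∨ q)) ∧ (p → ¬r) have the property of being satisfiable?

K

T-tableau for the formula:
1. ¬(□◇(p ∨ q) → ◇(p ∨ q)) ∧ (p → ¬r), u
2. ¬(□◇(p ∨ q) → ◇(p ∨ q)), u   [∧-rule on 1]
3. p → ¬r, u   [∧-rule on 1]
4. □◇(p ∨ q), u   [¬→-rule on 2]
5. ¬◇(p ∨ q), u   [¬→-rule on 2]
6. ◇(p ∨ q), u   [□-rule on 4 via uRu]
7. ¬(p ∨ q), u   [¬◇-rule on 5 via uRu]
8. ¬p, u   [¬∨-rule on 7]
9. ¬q, u   [¬∨-rule on 7]
10. ¬r, u   [→-rule on 3 (branches; this branch)]
11. p ∨ q, v   [◇-rule on 6: fresh world v, uRv]
12. ◇(p ∨ q), v   [□-rule on 4 via uRv]
13. ¬(p ∨ q), v   [¬◇-rule on 5 via uRv]
14. ¬p, v   [¬∨-rule on 13]
15. ¬q, v   [¬∨-rule on 13]
16. q, v   [∨-rule on 11 (branches; this branch)]
Accessibility: uRu, uRv, vRv
Branch closes: q and ¬q both at v.
Every branch closes (one shown): unsatisfiable in T, hence also in S4, S5 (every S4/S5-frame is a T-frame).
K-tableau for the formula:
1. ¬(□◇(p ∨ q) → ◇(p ∨ q)) ∧ (p → ¬r), u
2. ¬(□◇(p ∨ q) → ◇(p ∨ q)), u   [∧-rule on 1]
3. p → ¬r, u   [∧-rule on 1]
4. □◇(p ∨ q), u   [¬→-rule on 2]
5. ¬◇(p ∨ q), u   [¬→-rule on 2]
6. ¬r, u   [→-rule on 3 (branches; this branch)]
Complete open branch: satisfiable in K.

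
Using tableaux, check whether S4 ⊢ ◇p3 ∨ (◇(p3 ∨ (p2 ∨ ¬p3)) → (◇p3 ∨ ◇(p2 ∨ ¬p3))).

Tableau for the negation ¬(◇p3 ∨ (◇(p3 ∨ (p2 ∨ ¬p3)) → (◇p3 ∨ ◇(p2 ∨ ¬p3)))):
1. ¬(◇p3 ∨ (◇(p3 ∨ (p2 ∨ ¬p3)) → (◇p3 ∨ ◇(p2 ∨ ¬p3)))), w0
2. ¬◇p3, w0   [¬∨-rule on 1]
3. ¬(◇(p3 ∨ (p2 ∨ ¬p3)) → (◇p3 ∨ ◇(p2 ∨ ¬p3))), w0   [¬∨-rule on 1]
4. ◇(p3 ∨ (p2 ∨ ¬p3)), w0   [¬→-rule on 3]
5. ¬(◇p3 ∨ ◇(p2 ∨ ¬p3)), w0   [¬→-rule on 3]
6. ¬◇(p2 ∨ ¬p3), w0   [¬∨-rule on 5]
7. ¬p3, w0   [¬◇-rule on 2 via w0Rw0]
8. ¬(p2 ∨ ¬p3), w0   [¬◇-rule on 6 via w0Rw0]
9. ¬p2, w0   [¬∨-rule on 8]
10. p3, w0   [¬∨-rule on 8]
Accessibility: w0Rw0
Branch closes: p3 and ¬p3 both at w0.
All branches of the negation close; one closing branch shown above.

Valid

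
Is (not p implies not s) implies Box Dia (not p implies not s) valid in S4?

No, not valid

Tableau for the negation not ((not p implies not s) implies Box Dia (not p implies not s)):
1. not ((not p implies not s) implies Box Dia (not p implies not s)), w0
2. not p implies not s, w0
3. not Box Dia (not p implies not s), w0
4. not s, w0
5. not Dia (not p implies not s), w1
6. not (not p implies not s), w1
7. not p, w1
8. s, w1
Accessibility: w0Rw0, w0Rw1, w1Rw1
The negation has an open branch (countermodel exists).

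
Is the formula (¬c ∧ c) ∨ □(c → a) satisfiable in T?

Yes, satisfiable

1. (¬c ∧ c) ∨ □(c → a), w0
2. □(c → a), w0
3. c → a, w0
4. a, w0
Accessibility: w0Rw0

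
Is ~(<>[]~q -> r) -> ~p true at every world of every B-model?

Invalid (countermodel exists)

Tableau for the negation ~(~(<>[]~q -> r) -> ~p):
1. ~(~(<>[]~q -> r) -> ~p), u
2. ~(<>[]~q -> r), u
3. p, u
4. <>[]~q, u
5. ~r, u
6. []~q, v
7. ~q, u
8. ~q, v
Accessibility: uRu, uRv, vRu, vRv
The negation has an open branch (countermodel exists).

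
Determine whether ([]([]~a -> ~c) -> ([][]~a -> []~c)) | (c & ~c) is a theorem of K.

Tableau for the negation ~(([]([]~a -> ~c) -> ([][]~a -> []~c)) | (c & ~c)):
1. ~(([]([]~a -> ~c) -> ([][]~a -> []~c)) | (c & ~c)), 0
2. ~([]([]~a -> ~c) -> ([][]~a -> []~c)), 0   [~|-rule on 1]
3. ~(c & ~c), 0   [~|-rule on 1]
4. []([]~a -> ~c), 0   [~->-rule on 2]
5. ~([][]~a -> []~c), 0   [~->-rule on 2]
6. [][]~a, 0   [~->-rule on 5]
7. ~[]~c, 0   [~->-rule on 5]
8. c, 0   [~&-rule on 3 (branches; this branch)]
9. c, 1   [~[]-rule on 7: fresh world 1, 0R1]
10. []~a -> ~c, 1   [[]-rule on 4 via 0R1]
11. []~a, 1   [[]-rule on 6 via 0R1]
12. ~[]~a, 1   [->-rule on 10 (branches; this branch)]
13. a, 2   [~[]-rule on 12: fresh world 2, 1R2]
14. ~a, 2   [[]-rule on 11 via 1R2]
Accessibility: 0R1, 1R2
Branch closes: a and ~a both at 2.
Every branch of the negation's tableau closes; the branch above is one of them.

Valid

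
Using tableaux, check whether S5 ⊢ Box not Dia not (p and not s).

Tableau for the negation not Box not Dia not (p and not s):
1. not Box not Dia not (p and not s), w0
2. Dia not (p and not s), w1
3. not (p and not s), w2
4. s, w2
Accessibility: w0Rw0, w0Rw1, w0Rw2, w1Rw0, w1Rw1, w1Rw2, w2Rw0, w2Rw1, w2Rw2
The negation has an open branch (countermodel exists).

No, not valid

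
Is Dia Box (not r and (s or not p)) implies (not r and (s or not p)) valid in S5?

Valid

Tableau for the negation not (Dia Box (not r and (s or not p)) implies (not r and (s or not p))):
1. not (Dia Box (not r and (s or not p)) implies (not r and (s or not p))), u
2. Dia Box (not r and (s or not p)), u   [neg-implies-rule on 1]
3. not (not r and (s or not p)), u   [neg-implies-rule on 1]
4. not (s or not p), u   [neg-and-rule on 3 (branches; this branch)]
5. not s, u   [neg-or-rule on 4]
6. p, u   [neg-or-rule on 4]
7. Box (not r and (s or not p)), v   [Dia-rule on 2: fresh world v, uRv]
8. not r and (s or not p), u   [Box-rule on 7 via vRu]
9. not r, u   [and-rule on 8]
10. s or not p, u   [and-rule on 8]
11. not r and (s or not p), v   [Box-rule on 7 via vRv]
12. not r, v   [and-rule on 11]
13. s or not p, v   [and-rule on 11]
14. not p, u   [or-rule on 10 (branches; this branch)]
Accessibility: uRu, uRv, vRu, vRv
Branch closes: p and not p both at u.
All branches of the negation close; one closing branch shown above.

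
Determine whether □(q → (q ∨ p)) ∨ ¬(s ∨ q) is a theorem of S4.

Tableau for the negation ¬(□(q → (q ∨ p)) ∨ ¬(s ∨ q)):
1. ¬(□(q → (q ∨ p)) ∨ ¬(s ∨ q)), w0
2. ¬□(q → (q ∨ p)), w0
3. s ∨ q, w0
4. q, w0
5. ¬(q → (q ∨ p)), w1
6. q, w1
7. ¬(q ∨ p), w1
8. ¬q, w1
9. ¬p, w1
Accessibility: w0Rw0, w0Rw1, w1Rw1
Branch closes: q and ¬q both at w1.
All branches of the negation close; one closing branch shown above.

Valid in S4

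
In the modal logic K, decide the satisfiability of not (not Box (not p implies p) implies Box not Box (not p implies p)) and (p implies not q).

Yes, satisfiable

1. not (not Box (not p implies p) implies Box not Box (not p implies p)) and (p implies not q), u
2. not (not Box (not p implies p) implies Box not Box (not p implies p)), u   [and-rule on 1]
3. p implies not q, u   [and-rule on 1]
4. not Box (not p implies p), u   [neg-implies-rule on 2]
5. not Box not Box (not p implies p), u   [neg-implies-rule on 2]
6. not q, u   [implies-rule on 3 (branches; this branch)]
7. not (not p implies p), v   [neg-Box-rule on 4: fresh world v, uRv]
8. not p, v   [neg-implies-rule on 7]
9. Box (not p implies p), w   [neg-Box-rule on 5: fresh world w, uRw]
Accessibility: uRv, uRw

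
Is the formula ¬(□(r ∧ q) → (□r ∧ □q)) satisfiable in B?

Unsatisfiable

1. ¬(□(r ∧ q) → (□r ∧ □q)), 0
2. □(r ∧ q), 0
3. ¬(□r ∧ □q), 0
4. r ∧ q, 0
5. r, 0
6. q, 0
7. ¬□q, 0
8. ¬q, 1
9. r ∧ q, 1
10. r, 1
11. q, 1
Accessibility: 0R0, 0R1, 1R0, 1R1
Branch closes: q and ¬q both at 1.
(One branch shown.) All branches close.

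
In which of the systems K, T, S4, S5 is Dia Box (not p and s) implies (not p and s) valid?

S4-tableau for the negation not (Dia Box (not p and s) implies (not p and s)):
1. not (Dia Box (not p and s) implies (not p and s)), 0
2. Dia Box (not p and s), 0   [neg-implies-rule on 1]
3. not (not p and s), 0   [neg-implies-rule on 1]
4. not s, 0   [neg-and-rule on 3 (branches; this branch)]
5. Box (not p and s), 1   [Dia-rule on 2: fresh world 1, 0R1]
6. not p and s, 1   [Box-rule on 5 via 1R1]
7. not p, 1   [and-rule on 6]
8. s, 1   [and-rule on 6]
Accessibility: 0R0, 0R1, 1R1
Complete open branch: countermodel on an S4-frame, so not valid in S4, nor in K, T (the same frame is also a K-frame and a T-frame).
S5-tableau for the negation not (Dia Box (not p and s) implies (not p and s)):
1. not (Dia Box (not p and s) implies (not p and s)), 0
2. Dia Box (not p and s), 0   [neg-implies-rule on 1]
3. not (not p and s), 0   [neg-implies-rule on 1]
4. not s, 0   [neg-and-rule on 3 (branches; this branch)]
5. Box (not p and s), 1   [Dia-rule on 2: fresh world 1, 0R1]
6. not p and s, 0   [Box-rule on 5 via 1R0]
7. not p, 0   [and-rule on 6]
8. s, 0   [and-rule on 6]
Accessibility: 0R0, 0R1, 1R0, 1R1
Branch closes: s and not s both at 0.
Every branch closes (one shown): valid in S5.

S5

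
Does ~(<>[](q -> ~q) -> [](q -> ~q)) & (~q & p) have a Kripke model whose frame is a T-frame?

1. ~(<>[](q -> ~q) -> [](q -> ~q)) & (~q & p), 0
2. ~(<>[](q -> ~q) -> [](q -> ~q)), 0   [&-rule on 1]
3. ~q & p, 0   [&-rule on 1]
4. <>[](q -> ~q), 0   [~->-rule on 2]
5. ~[](q -> ~q), 0   [~->-rule on 2]
6. ~q, 0   [&-rule on 3]
7. p, 0   [&-rule on 3]
8. [](q -> ~q), 1   [<>-rule on 4: fresh world 1, 0R1]
9. q -> ~q, 1   [[]-rule on 8 via 1R1]
10. ~q, 1   [->-rule on 9 (branches; this branch)]
11. ~(q -> ~q), 2   [~[]-rule on 5: fresh world 2, 0R2]
12. q, 2   [~->-rule on 11]
Accessibility: 0R0, 0R1, 0R2, 1R1, 2R2

Satisfiable (open branch found)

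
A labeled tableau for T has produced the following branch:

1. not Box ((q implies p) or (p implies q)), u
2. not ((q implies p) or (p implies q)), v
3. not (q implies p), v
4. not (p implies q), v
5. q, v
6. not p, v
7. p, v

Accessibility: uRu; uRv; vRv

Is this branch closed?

Closed

Both p and not p appear at v.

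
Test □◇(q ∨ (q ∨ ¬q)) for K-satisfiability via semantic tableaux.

Satisfiable (open branch found)

1. □◇(q ∨ (q ∨ ¬q)), w0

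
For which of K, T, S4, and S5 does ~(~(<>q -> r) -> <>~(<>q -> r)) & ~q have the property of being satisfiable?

K

K-tableau for the formula:
1. ~(~(<>q -> r) -> <>~(<>q -> r)) & ~q, w0
2. ~(~(<>q -> r) -> <>~(<>q -> r)), w0
3. ~q, w0
4. ~(<>q -> r), w0
5. ~<>~(<>q -> r), w0
6. <>q, w0
7. ~r, w0
8. q, w1
9. <>q -> r, w1
10. r, w1
Accessibility: w0Rw1
Complete open branch: satisfiable in K.
T-tableau for the formula:
1. ~(~(<>q -> r) -> <>~(<>q -> r)) & ~q, w0
2. ~(~(<>q -> r) -> <>~(<>q -> r)), w0
3. ~q, w0
4. ~(<>q -> r), w0
5. ~<>~(<>q -> r), w0
6. <>q, w0
7. ~r, w0
8. <>q -> r, w0
9. ~<>q, w0
10. q, w1
11. <>q -> r, w1
12. ~q, w1
Accessibility: w0Rw0, w0Rw1, w1Rw1
Branch closes: q and ~q both at w1.
Every branch closes (one shown): unsatisfiable in T, hence also in S4, S5 (every S4/S5-frame is a T-frame).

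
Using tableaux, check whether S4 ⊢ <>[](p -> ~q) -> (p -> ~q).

No, not valid

Tableau for the negation ~(<>[](p -> ~q) -> (p -> ~q)):
1. ~(<>[](p -> ~q) -> (p -> ~q)), u
2. <>[](p -> ~q), u
3. ~(p -> ~q), u
4. p, u
5. q, u
6. [](p -> ~q), v
7. p -> ~q, v
8. ~q, v
Accessibility: uRu, uRv, vRv
The negation has an open branch (countermodel exists).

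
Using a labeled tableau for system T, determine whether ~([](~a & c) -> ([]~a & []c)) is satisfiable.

No, unsatisfiable

1. ~([](~a & c) -> ([]~a & []c)), w0
2. [](~a & c), w0   [~->-rule on 1]
3. ~([]~a & []c), w0   [~->-rule on 1]
4. ~a & c, w0   [[]-rule on 2 via w0Rw0]
5. ~a, w0   [&-rule on 4]
6. c, w0   [&-rule on 4]
7. ~[]c, w0   [~&-rule on 3 (branches; this branch)]
8. ~c, w1   [~[]-rule on 7: fresh world w1, w0Rw1]
9. ~a & c, w1   [[]-rule on 2 via w0Rw1]
10. ~a, w1   [&-rule on 9]
11. c, w1   [&-rule on 9]
Accessibility: w0Rw0, w0Rw1, w1Rw1
Branch closes: c and ~c both at w1.
All branches of the tableau close; one closing branch shown above.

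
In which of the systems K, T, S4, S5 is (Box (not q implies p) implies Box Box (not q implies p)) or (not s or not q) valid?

T-tableau for the negation not ((Box (not q implies p) implies Box Box (not q implies p)) or (not s or not q)):
1. not ((Box (not q implies p) implies Box Box (not q implies p)) or (not s or not q)), 0
2. not (Box (not q implies p) implies Box Box (not q implies p)), 0
3. not (not s or not q), 0
4. Box (not q implies p), 0
5. not Box Box (not q implies p), 0
6. s, 0
7. q, 0
8. not q implies p, 0
9. p, 0
10. not Box (not q implies p), 1
11. not q implies p, 1
12. p, 1
13. not (not q implies p), 2
14. not q, 2
15. not p, 2
Accessibility: 0R0, 0R1, 1R1, 1R2, 2R2
Complete open branch: countermodel on a T-frame, so not valid in T, nor in K (the same frame is also a K-frame).
S4-tableau for the negation not ((Box (not q implies p) implies Box Box (not q implies p)) or (not s or not q)):
1. not ((Box (not q implies p) implies Box Box (not q implies p)) or (not s or not q)), 0
2. not (Box (not q implies p) implies Box Box (not q implies p)), 0
3. not (not s or not q), 0
4. Box (not q implies p), 0
5. not Box Box (not q implies p), 0
6. s, 0
7. q, 0
8. not q implies p, 0
9. p, 0
10. not Box (not q implies p), 1
11. not q implies p, 1
12. p, 1
13. not (not q implies p), 2
14. not q, 2
15. not p, 2
16. not q implies p, 2
17. p, 2
Accessibility: 0R0, 0R1, 0R2, 1R1, 1R2, 2R2
Branch closes: p and not p both at 2.
Every branch closes (one shown): valid in S4, hence also in S5 (every theorem of S4 is a theorem of S5).

S4, S5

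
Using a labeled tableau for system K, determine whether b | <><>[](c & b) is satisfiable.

Yes, satisfiable

1. b | <><>[](c & b), u
2. <><>[](c & b), u
3. <>[](c & b), v
4. [](c & b), w
Accessibility: uRv, vRw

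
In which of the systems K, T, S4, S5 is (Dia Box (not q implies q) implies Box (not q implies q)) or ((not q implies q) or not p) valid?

S5-tableau for the negation not ((Dia Box (not q implies q) implies Box (not q implies q)) or ((not q implies q) or not p)):
1. not ((Dia Box (not q implies q) implies Box (not q implies q)) or ((not q implies q) or not p)), u
2. not (Dia Box (not q implies q) implies Box (not q implies q)), u
3. not ((not q implies q) or not p), u
4. Dia Box (not q implies q), u
5. not Box (not q implies q), u
6. not (not q implies q), u
7. p, u
8. not q, u
9. Box (not q implies q), v
10. not q implies q, u
11. not q implies q, v
12. q, u
Accessibility: uRu, uRv, vRu, vRv
Branch closes: q and not q both at u.
Every branch closes (one shown): valid in S5.
S4-tableau for the negation not ((Dia Box (not q implies q) implies Box (not q implies q)) or ((not q implies q) or not p)):
1. not ((Dia Box (not q implies q) implies Box (not q implies q)) or ((not q implies q) or not p)), u
2. not (Dia Box (not q implies q) implies Box (not q implies q)), u
3. not ((not q implies q) or not p), u
4. Dia Box (not q implies q), u
5. not Box (not q implies q), u
6. not (not q implies q), u
7. p, u
8. not q, u
9. Box (not q implies q), v
10. not q implies q, v
11. q, v
12. not (not q implies q), w
13. not q, w
Accessibility: uRu, uRv, uRw, vRv, wRw
Complete open branch: countermodel on an S4-frame, so not valid in S4, nor in K, T (the same frame is also a K-frame and a T-frame).

S5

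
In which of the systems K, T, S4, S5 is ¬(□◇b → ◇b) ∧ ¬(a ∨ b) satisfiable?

K

T-tableau for the formula:
1. ¬(□◇b → ◇b) ∧ ¬(a ∨ b), u
2. ¬(□◇b → ◇b), u
3. ¬(a ∨ b), u
4. □◇b, u
5. ¬◇b, u
6. ¬a, u
7. ¬b, u
8. ◇b, u
9. b, v
10. ◇b, v
11. ¬b, v
Accessibility: uRu, uRv, vRv
Branch closes: b and ¬b both at v.
Every branch closes (one shown): unsatisfiable in T, hence also in S4, S5 (every S4/S5-frame is a T-frame).
K-tableau for the formula:
1. ¬(□◇b → ◇b) ∧ ¬(a ∨ b), u
2. ¬(□◇b → ◇b), u
3. ¬(a ∨ b), u
4. □◇b, u
5. ¬◇b, u
6. ¬a, u
7. ¬b, u
Complete open branch: satisfiable in K.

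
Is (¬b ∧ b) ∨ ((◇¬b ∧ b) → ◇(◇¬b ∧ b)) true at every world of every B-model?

Valid

Tableau for the negation ¬((¬b ∧ b) ∨ ((◇¬b ∧ b) → ◇(◇¬b ∧ b))):
1. ¬((¬b ∧ b) ∨ ((◇¬b ∧ b) → ◇(◇¬b ∧ b))), u
2. ¬(¬b ∧ b), u
3. ¬((◇¬b ∧ b) → ◇(◇¬b ∧ b)), u
4. ◇¬b ∧ b, u
5. ¬◇(◇¬b ∧ b), u
6. ◇¬b, u
7. b, u
8. ¬(◇¬b ∧ b), u
9. ¬◇¬b, u
10. ¬b, v
11. ¬(◇¬b ∧ b), v
12. b, v
Accessibility: uRu, uRv, vRu, vRv
Branch closes: b and ¬b both at v.
Every branch of the negation's tableau closes; the branch above is one of them.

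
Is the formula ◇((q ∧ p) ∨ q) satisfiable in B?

Satisfiable (open branch found)

1. ◇((q ∧ p) ∨ q), 0
2. (q ∧ p) ∨ q, 1
3. q, 1
Accessibility: 0R0, 0R1, 1R0, 1R1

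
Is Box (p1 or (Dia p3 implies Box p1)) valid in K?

Tableau for the negation not Box (p1 or (Dia p3 implies Box p1)):
1. not Box (p1 or (Dia p3 implies Box p1)), 0
2. not (p1 or (Dia p3 implies Box p1)), 1   [neg-Box-rule on 1: fresh world 1, 0R1]
3. not p1, 1   [neg-or-rule on 2]
4. not (Dia p3 implies Box p1), 1   [neg-or-rule on 2]
5. Dia p3, 1   [neg-implies-rule on 4]
6. not Box p1, 1   [neg-implies-rule on 4]
7. p3, 2   [Dia-rule on 5: fresh world 2, 1R2]
8. not p1, 3   [neg-Box-rule on 6: fresh world 3, 1R3]
Accessibility: 0R1, 1R2, 1R3
The negation has an open branch (countermodel exists).

Invalid (countermodel exists)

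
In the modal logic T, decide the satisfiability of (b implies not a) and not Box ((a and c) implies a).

1. (b implies not a) and not Box ((a and c) implies a), u
2. b implies not a, u
3. not Box ((a and c) implies a), u
4. not a, u
5. not ((a and c) implies a), v
6. a and c, v
7. not a, v
8. a, v
9. c, v
Accessibility: uRu, uRv, vRv
Branch closes: a and not a both at v.
(One branch shown.) All branches close.

Unsatisfiable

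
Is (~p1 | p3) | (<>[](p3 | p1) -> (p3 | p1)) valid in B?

Tableau for the negation ~((~p1 | p3) | (<>[](p3 | p1) -> (p3 | p1))):
1. ~((~p1 | p3) | (<>[](p3 | p1) -> (p3 | p1))), u
2. ~(~p1 | p3), u
3. ~(<>[](p3 | p1) -> (p3 | p1)), u
4. p1, u
5. ~p3, u
6. <>[](p3 | p1), u
7. ~(p3 | p1), u
8. ~p1, u
Accessibility: uRu
Branch closes: p1 and ~p1 both at u.
All branches of the negation close; one closing branch shown above.

Yes, valid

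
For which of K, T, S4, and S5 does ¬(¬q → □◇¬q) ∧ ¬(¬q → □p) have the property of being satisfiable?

K, T, S4

S4-tableau for the formula:
1. ¬(¬q → □◇¬q) ∧ ¬(¬q → □p), 0
2. ¬(¬q → □◇¬q), 0
3. ¬(¬q → □p), 0
4. ¬q, 0
5. ¬□◇¬q, 0
6. ¬□p, 0
7. ¬◇¬q, 1
8. q, 1
9. ¬p, 2
Accessibility: 0R0, 0R1, 0R2, 1R1, 2R2
Complete open branch: satisfiable in S4, hence also in K, T (this S4-model is also a K-model and a T-model).
S5-tableau for the formula:
1. ¬(¬q → □◇¬q) ∧ ¬(¬q → □p), 0
2. ¬(¬q → □◇¬q), 0
3. ¬(¬q → □p), 0
4. ¬q, 0
5. ¬□◇¬q, 0
6. ¬□p, 0
7. ¬◇¬q, 1
8. q, 0
Accessibility: 0R0, 0R1, 1R0, 1R1
Branch closes: q and ¬q both at 0.
Every branch closes (one shown): unsatisfiable in S5.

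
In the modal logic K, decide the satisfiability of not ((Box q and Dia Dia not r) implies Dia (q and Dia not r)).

Unsatisfiable (every branch closes)

1. not ((Box q and Dia Dia not r) implies Dia (q and Dia not r)), 0
2. Box q and Dia Dia not r, 0
3. not Dia (q and Dia not r), 0
4. Box q, 0
5. Dia Dia not r, 0
6. Dia not r, 1
7. not (q and Dia not r), 1
8. q, 1
9. not Dia not r, 1
10. not r, 2
11. r, 2
Accessibility: 0R1, 1R2
Branch closes: r and not r both at 2.
Every branch closes; the branch above is one of them.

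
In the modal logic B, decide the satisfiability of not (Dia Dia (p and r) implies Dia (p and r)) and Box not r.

Yes, satisfiable

1. not (Dia Dia (p and r) implies Dia (p and r)) and Box not r, 0
2. not (Dia Dia (p and r) implies Dia (p and r)), 0   [and-rule on 1]
3. Box not r, 0   [and-rule on 1]
4. Dia Dia (p and r), 0   [neg-implies-rule on 2]
5. not Dia (p and r), 0   [neg-implies-rule on 2]
6. not r, 0   [Box-rule on 3 via 0R0]
7. not (p and r), 0   [neg-Dia-rule on 5 via 0R0]
8. Dia (p and r), 1   [Dia-rule on 4: fresh world 1, 0R1]
9. not r, 1   [Box-rule on 3 via 0R1]
10. not (p and r), 1   [neg-Dia-rule on 5 via 0R1]
11. p and r, 2   [Dia-rule on 8: fresh world 2, 1R2]
12. p, 2   [and-rule on 11]
13. r, 2   [and-rule on 11]
Accessibility: 0R0, 0R1, 1R0, 1R1, 1R2, 2R1, 2R2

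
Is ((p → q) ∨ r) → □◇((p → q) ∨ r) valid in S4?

Invalid (countermodel exists)

Tableau for the negation ¬(((p → q) ∨ r) → □◇((p → q) ∨ r)):
1. ¬(((p → q) ∨ r) → □◇((p → q) ∨ r)), w0
2. (p → q) ∨ r, w0
3. ¬□◇((p → q) ∨ r), w0
4. r, w0
5. ¬◇((p → q) ∨ r), w1
6. ¬((p → q) ∨ r), w1
7. ¬(p → q), w1
8. ¬r, w1
9. p, w1
10. ¬q, w1
Accessibility: w0Rw0, w0Rw1, w1Rw1
The negation has an open branch (countermodel exists).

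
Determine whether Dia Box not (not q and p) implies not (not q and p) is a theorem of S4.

Tableau for the negation not (Dia Box not (not q and p) implies not (not q and p)):
1. not (Dia Box not (not q and p) implies not (not q and p)), w0
2. Dia Box not (not q and p), w0   [neg-implies-rule on 1]
3. not q and p, w0   [neg-implies-rule on 1]
4. not q, w0   [and-rule on 3]
5. p, w0   [and-rule on 3]
6. Box not (not q and p), w1   [Dia-rule on 2: fresh world w1, w0Rw1]
7. not (not q and p), w1   [Box-rule on 6 via w1Rw1]
8. not p, w1   [neg-and-rule on 7 (branches; this branch)]
Accessibility: w0Rw0, w0Rw1, w1Rw1
The negation has an open branch (countermodel exists).

No, not valid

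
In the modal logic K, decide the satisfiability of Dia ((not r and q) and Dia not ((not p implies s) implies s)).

Satisfiable (open branch found)

1. Dia ((not r and q) and Dia not ((not p implies s) implies s)), 0
2. (not r and q) and Dia not ((not p implies s) implies s), 1   [Dia-rule on 1: fresh world 1, 0R1]
3. not r and q, 1   [and-rule on 2]
4. Dia not ((not p implies s) implies s), 1   [and-rule on 2]
5. not r, 1   [and-rule on 3]
6. q, 1   [and-rule on 3]
7. not ((not p implies s) implies s), 2   [Dia-rule on 4: fresh world 2, 1R2]
8. not p implies s, 2   [neg-implies-rule on 7]
9. not s, 2   [neg-implies-rule on 7]
10. p, 2   [implies-rule on 8 (branches; this branch)]
Accessibility: 0R1, 1R2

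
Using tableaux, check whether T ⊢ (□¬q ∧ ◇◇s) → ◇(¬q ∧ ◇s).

Yes, valid

Tableau for the negation ¬((□¬q ∧ ◇◇s) → ◇(¬q ∧ ◇s)):
1. ¬((□¬q ∧ ◇◇s) → ◇(¬q ∧ ◇s)), 0
2. □¬q ∧ ◇◇s, 0
3. ¬◇(¬q ∧ ◇s), 0
4. □¬q, 0
5. ◇◇s, 0
6. ¬(¬q ∧ ◇s), 0
7. ¬q, 0
8. ¬◇s, 0
9. ¬s, 0
10. ◇s, 1
11. ¬(¬q ∧ ◇s), 1
12. ¬q, 1
13. ¬s, 1
14. ¬◇s, 1
15. s, 2
16. ¬s, 2
Accessibility: 0R0, 0R1, 1R1, 1R2, 2R2
Branch closes: s and ¬s both at 2.
Every branch of the negation's tableau closes; the branch above is one of them.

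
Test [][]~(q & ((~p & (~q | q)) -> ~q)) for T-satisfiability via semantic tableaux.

1. [][]~(q & ((~p & (~q | q)) -> ~q)), w0
2. []~(q & ((~p & (~q | q)) -> ~q)), w0
3. ~(q & ((~p & (~q | q)) -> ~q)), w0
4. ~((~p & (~q | q)) -> ~q), w0
5. ~p & (~q | q), w0
6. q, w0
7. ~p, w0
8. ~q | q, w0
Accessibility: w0Rw0

Satisfiable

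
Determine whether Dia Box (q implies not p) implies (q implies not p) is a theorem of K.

Not valid

Tableau for the negation not (Dia Box (q implies not p) implies (q implies not p)):
1. not (Dia Box (q implies not p) implies (q implies not p)), u
2. Dia Box (q implies not p), u
3. not (q implies not p), u
4. q, u
5. p, u
6. Box (q implies not p), v
Accessibility: uRv
The negation has an open branch (countermodel exists).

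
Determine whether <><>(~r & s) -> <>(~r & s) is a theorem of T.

Not valid

Tableau for the negation ~(<><>(~r & s) -> <>(~r & s)):
1. ~(<><>(~r & s) -> <>(~r & s)), 0
2. <><>(~r & s), 0
3. ~<>(~r & s), 0
4. ~(~r & s), 0
5. ~s, 0
6. <>(~r & s), 1
7. ~(~r & s), 1
8. ~s, 1
9. ~r & s, 2
10. ~r, 2
11. s, 2
Accessibility: 0R0, 0R1, 1R1, 1R2, 2R2
The negation has an open branch (countermodel exists).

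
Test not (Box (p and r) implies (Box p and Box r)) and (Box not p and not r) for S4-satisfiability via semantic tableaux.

Unsatisfiable

1. not (Box (p and r) implies (Box p and Box r)) and (Box not p and not r), u
2. not (Box (p and r) implies (Box p and Box r)), u
3. Box not p and not r, u
4. Box (p and r), u
5. not (Box p and Box r), u
6. Box not p, u
7. not r, u
8. p and r, u
9. p, u
10. r, u
Accessibility: uRu
Branch closes: r and not r both at u.
Every branch closes; the branch above is one of them.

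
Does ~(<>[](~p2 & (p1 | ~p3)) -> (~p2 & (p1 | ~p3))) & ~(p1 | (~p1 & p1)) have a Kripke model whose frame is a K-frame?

1. ~(<>[](~p2 & (p1 | ~p3)) -> (~p2 & (p1 | ~p3))) & ~(p1 | (~p1 & p1)), w0
2. ~(<>[](~p2 & (p1 | ~p3)) -> (~p2 & (p1 | ~p3))), w0
3. ~(p1 | (~p1 & p1)), w0
4. <>[](~p2 & (p1 | ~p3)), w0
5. ~(~p2 & (p1 | ~p3)), w0
6. ~p1, w0
7. ~(~p1 & p1), w0
8. ~(p1 | ~p3), w0
9. p3, w0
10. [](~p2 & (p1 | ~p3)), w1
Accessibility: w0Rw1

Satisfiable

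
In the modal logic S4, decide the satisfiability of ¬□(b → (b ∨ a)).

1. ¬□(b → (b ∨ a)), w0
2. ¬(b → (b ∨ a)), w1
3. b, w1
4. ¬(b ∨ a), w1
5. ¬b, w1
6. ¬a, w1
Accessibility: w0Rw0, w0Rw1, w1Rw1
Branch closes: b and ¬b both at w1.
(One branch shown.) All branches close.

Unsatisfiable (every branch closes)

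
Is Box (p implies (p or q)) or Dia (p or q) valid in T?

Tableau for the negation not (Box (p implies (p or q)) or Dia (p or q)):
1. not (Box (p implies (p or q)) or Dia (p or q)), u
2. not Box (p implies (p or q)), u
3. not Dia (p or q), u
4. not (p or q), u
5. not p, u
6. not q, u
7. not (p implies (p or q)), v
8. p, v
9. not (p or q), v
10. not p, v
11. not q, v
Accessibility: uRu, uRv, vRv
Branch closes: p and not p both at v.
Every branch of the negation's tableau closes; the branch above is one of them.

Valid in T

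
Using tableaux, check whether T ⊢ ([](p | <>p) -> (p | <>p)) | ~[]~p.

Yes, valid

Tableau for the negation ~(([](p | <>p) -> (p | <>p)) | ~[]~p):
1. ~(([](p | <>p) -> (p | <>p)) | ~[]~p), 0
2. ~([](p | <>p) -> (p | <>p)), 0
3. []~p, 0
4. [](p | <>p), 0
5. ~(p | <>p), 0
6. ~p, 0
7. ~<>p, 0
8. p | <>p, 0
9. <>p, 0
10. p, 1
11. ~p, 1
Accessibility: 0R0, 0R1, 1R1
Branch closes: p and ~p both at 1.
All branches of the negation close; one closing branch shown above.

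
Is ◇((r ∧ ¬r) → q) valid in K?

Tableau for the negation ¬◇((r ∧ ¬r) → q):
1. ¬◇((r ∧ ¬r) → q), u
The negation has an open branch (countermodel exists).

No, not valid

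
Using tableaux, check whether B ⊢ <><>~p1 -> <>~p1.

Tableau for the negation ~(<><>~p1 -> <>~p1):
1. ~(<><>~p1 -> <>~p1), u
2. <><>~p1, u
3. ~<>~p1, u
4. p1, u
5. <>~p1, v
6. p1, v
7. ~p1, w
Accessibility: uRu, uRv, vRu, vRv, vRw, wRv, wRw
The negation has an open branch (countermodel exists).

Not valid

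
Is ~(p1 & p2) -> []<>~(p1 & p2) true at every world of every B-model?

Tableau for the negation ~(~(p1 & p2) -> []<>~(p1 & p2)):
1. ~(~(p1 & p2) -> []<>~(p1 & p2)), u
2. ~(p1 & p2), u
3. ~[]<>~(p1 & p2), u
4. ~p2, u
5. ~<>~(p1 & p2), v
6. p1 & p2, u
7. p1, u
8. p2, u
Accessibility: uRu, uRv, vRu, vRv
Branch closes: p2 and ~p2 both at u.
Every branch of the negation's tableau closes; the branch above is one of them.

Yes, valid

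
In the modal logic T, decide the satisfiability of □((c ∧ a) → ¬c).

Satisfiable

1. □((c ∧ a) → ¬c), w0
2. (c ∧ a) → ¬c, w0   [□-rule on 1 via w0Rw0]
3. ¬c, w0   [→-rule on 2 (branches; this branch)]
Accessibility: w0Rw0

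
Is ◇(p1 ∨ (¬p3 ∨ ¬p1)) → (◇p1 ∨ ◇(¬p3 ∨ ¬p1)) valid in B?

Tableau for the negation ¬(◇(p1 ∨ (¬p3 ∨ ¬p1)) → (◇p1 ∨ ◇(¬p3 ∨ ¬p1))):
1. ¬(◇(p1 ∨ (¬p3 ∨ ¬p1)) → (◇p1 ∨ ◇(¬p3 ∨ ¬p1))), 0
2. ◇(p1 ∨ (¬p3 ∨ ¬p1)), 0
3. ¬(◇p1 ∨ ◇(¬p3 ∨ ¬p1)), 0
4. ¬◇p1, 0
5. ¬◇(¬p3 ∨ ¬p1), 0
6. ¬p1, 0
7. ¬(¬p3 ∨ ¬p1), 0
8. p3, 0
9. p1, 0
Accessibility: 0R0
Branch closes: p1 and ¬p1 both at 0.
Every branch of the negation's tableau closes; the branch above is one of them.

Valid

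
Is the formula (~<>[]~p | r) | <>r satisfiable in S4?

Satisfiable

1. (~<>[]~p | r) | <>r, w0
2. <>r, w0
3. r, w1
Accessibility: w0Rw0, w0Rw1, w1Rw1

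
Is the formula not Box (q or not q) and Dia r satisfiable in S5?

No, unsatisfiable

1. not Box (q or not q) and Dia r, u
2. not Box (q or not q), u
3. Dia r, u
4. not (q or not q), v
5. not q, v
6. q, v
Accessibility: uRu, uRv, vRu, vRv
Branch closes: q and not q both at v.
(One branch shown.) All branches close.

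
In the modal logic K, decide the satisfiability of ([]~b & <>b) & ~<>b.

1. ([]~b & <>b) & ~<>b, 0
2. []~b & <>b, 0   [&-rule on 1]
3. ~<>b, 0   [&-rule on 1]
4. []~b, 0   [&-rule on 2]
5. <>b, 0   [&-rule on 2]
6. b, 1   [<>-rule on 5: fresh world 1, 0R1]
7. ~b, 1   [~<>-rule on 3 via 0R1]
Accessibility: 0R1
Branch closes: b and ~b both at 1.
Every branch closes; the branch above is one of them.

Unsatisfiable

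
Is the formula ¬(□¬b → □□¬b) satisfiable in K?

Satisfiable (open branch found)

1. ¬(□¬b → □□¬b), w0
2. □¬b, w0
3. ¬□□¬b, w0
4. ¬□¬b, w1
5. ¬b, w1
6. b, w2
Accessibility: w0Rw1, w1Rw2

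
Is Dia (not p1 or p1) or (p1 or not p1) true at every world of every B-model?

Valid

Tableau for the negation not (Dia (not p1 or p1) or (p1 or not p1)):
1. not (Dia (not p1 or p1) or (p1 or not p1)), w0
2. not Dia (not p1 or p1), w0
3. not (p1 or not p1), w0
4. not p1, w0
5. p1, w0
Accessibility: w0Rw0
Branch closes: p1 and not p1 both at w0.
All branches of the negation close; one closing branch shown above.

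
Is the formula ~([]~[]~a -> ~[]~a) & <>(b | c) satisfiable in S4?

1. ~([]~[]~a -> ~[]~a) & <>(b | c), u
2. ~([]~[]~a -> ~[]~a), u   [&-rule on 1]
3. <>(b | c), u   [&-rule on 1]
4. []~[]~a, u   [~->-rule on 2]
5. []~a, u   [~->-rule on 2]
6. ~[]~a, u   [[]-rule on 4 via uRu]
7. ~a, u   [[]-rule on 5 via uRu]
8. b | c, v   [<>-rule on 3: fresh world v, uRv]
9. ~[]~a, v   [[]-rule on 4 via uRv]
10. ~a, v   [[]-rule on 5 via uRv]
11. c, v   [|-rule on 8 (branches; this branch)]
12. a, w   [~[]-rule on 6: fresh world w, uRw]
13. ~[]~a, w   [[]-rule on 4 via uRw]
14. ~a, w   [[]-rule on 5 via uRw]
Accessibility: uRu, uRv, uRw, vRv, wRw
Branch closes: a and ~a both at w.
All branches of the tableau close; one closing branch shown above.

Unsatisfiable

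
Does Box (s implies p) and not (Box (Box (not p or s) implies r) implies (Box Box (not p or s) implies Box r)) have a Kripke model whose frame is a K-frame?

No, unsatisfiable

1. Box (s implies p) and not (Box (Box (not p or s) implies r) implies (Box Box (not p or s) implies Box r)), u
2. Box (s implies p), u
3. not (Box (Box (not p or s) implies r) implies (Box Box (not p or s) implies Box r)), u
4. Box (Box (not p or s) implies r), u
5. not (Box Box (not p or s) implies Box r), u
6. Box Box (not p or s), u
7. not Box r, u
8. not r, v
9. s implies p, v
10. Box (not p or s) implies r, v
11. Box (not p or s), v
12. p, v
13. not Box (not p or s), v
14. not (not p or s), w
15. p, w
16. not s, w
17. not p or s, w
18. s, w
Accessibility: uRv, vRw
Branch closes: s and not s both at w.
(One branch shown.) All branches close.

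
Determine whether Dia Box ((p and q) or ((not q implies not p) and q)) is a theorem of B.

Tableau for the negation not Dia Box ((p and q) or ((not q implies not p) and q)):
1. not Dia Box ((p and q) or ((not q implies not p) and q)), u
2. not Box ((p and q) or ((not q implies not p) and q)), u
3. not ((p and q) or ((not q implies not p) and q)), v
4. not (p and q), v
5. not ((not q implies not p) and q), v
6. not Box ((p and q) or ((not q implies not p) and q)), v
7. not q, v
8. not ((p and q) or ((not q implies not p) and q)), w
9. not (p and q), w
10. not ((not q implies not p) and q), w
11. not q, w
Accessibility: uRu, uRv, vRu, vRv, vRw, wRv, wRw
The negation has an open branch (countermodel exists).

Not valid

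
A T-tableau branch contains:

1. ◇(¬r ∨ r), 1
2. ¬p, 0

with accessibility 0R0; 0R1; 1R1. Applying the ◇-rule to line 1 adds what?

a fresh world 2 with 1R2, and ¬r ∨ r at 2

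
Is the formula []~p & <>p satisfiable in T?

Unsatisfiable (every branch closes)

1. []~p & <>p, u
2. []~p, u
3. <>p, u
4. ~p, u
5. p, v
6. ~p, v
Accessibility: uRu, uRv, vRv
Branch closes: p and ~p both at v.
Every branch closes; the branch above is one of them.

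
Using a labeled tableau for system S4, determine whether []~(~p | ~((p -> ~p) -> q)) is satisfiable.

1. []~(~p | ~((p -> ~p) -> q)), u
2. ~(~p | ~((p -> ~p) -> q)), u
3. p, u
4. (p -> ~p) -> q, u
5. q, u
Accessibility: uRu

Yes, satisfiable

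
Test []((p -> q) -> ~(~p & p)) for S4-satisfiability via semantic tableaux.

Satisfiable (open branch found)

1. []((p -> q) -> ~(~p & p)), u
2. (p -> q) -> ~(~p & p), u   [[]-rule on 1 via uRu]
3. ~(~p & p), u   [->-rule on 2 (branches; this branch)]
4. ~p, u   [~&-rule on 3 (branches; this branch)]
Accessibility: uRu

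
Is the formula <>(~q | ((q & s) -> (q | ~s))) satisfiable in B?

1. <>(~q | ((q & s) -> (q | ~s))), 0
2. ~q | ((q & s) -> (q | ~s)), 1   [<>-rule on 1: fresh world 1, 0R1]
3. (q & s) -> (q | ~s), 1   [|-rule on 2 (branches; this branch)]
4. q | ~s, 1   [->-rule on 3 (branches; this branch)]
5. ~s, 1   [|-rule on 4 (branches; this branch)]
Accessibility: 0R0, 0R1, 1R0, 1R1

Satisfiable (open branch found)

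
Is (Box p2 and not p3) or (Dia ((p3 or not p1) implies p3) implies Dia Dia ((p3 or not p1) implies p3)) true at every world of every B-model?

Valid

Tableau for the negation not ((Box p2 and not p3) or (Dia ((p3 or not p1) implies p3) implies Dia Dia ((p3 or not p1) implies p3))):
1. not ((Box p2 and not p3) or (Dia ((p3 or not p1) implies p3) implies Dia Dia ((p3 or not p1) implies p3))), u
2. not (Box p2 and not p3), u
3. not (Dia ((p3 or not p1) implies p3) implies Dia Dia ((p3 or not p1) implies p3)), u
4. Dia ((p3 or not p1) implies p3), u
5. not Dia Dia ((p3 or not p1) implies p3), u
6. not Dia ((p3 or not p1) implies p3), u
7. not ((p3 or not p1) implies p3), u
8. p3 or not p1, u
9. not p3, u
10. not Box p2, u
11. not p1, u
12. (p3 or not p1) implies p3, v
13. not Dia ((p3 or not p1) implies p3), v
14. not ((p3 or not p1) implies p3), v
15. p3 or not p1, v
16. not p3, v
17. not (p3 or not p1), v
18. p1, v
19. not p1, v
Accessibility: uRu, uRv, vRu, vRv
Branch closes: p1 and not p1 both at v.
Every branch of the negation's tableau closes; the branch above is one of them.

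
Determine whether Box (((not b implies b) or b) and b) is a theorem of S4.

Tableau for the negation not Box (((not b implies b) or b) and b):
1. not Box (((not b implies b) or b) and b), 0
2. not (((not b implies b) or b) and b), 1
3. not b, 1
Accessibility: 0R0, 0R1, 1R1
The negation has an open branch (countermodel exists).

Not valid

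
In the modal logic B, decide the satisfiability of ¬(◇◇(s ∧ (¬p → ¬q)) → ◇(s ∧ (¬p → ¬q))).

Satisfiable

1. ¬(◇◇(s ∧ (¬p → ¬q)) → ◇(s ∧ (¬p → ¬q))), w0
2. ◇◇(s ∧ (¬p → ¬q)), w0   [¬→-rule on 1]
3. ¬◇(s ∧ (¬p → ¬q)), w0   [¬→-rule on 1]
4. ¬(s ∧ (¬p → ¬q)), w0   [¬◇-rule on 3 via w0Rw0]
5. ¬(¬p → ¬q), w0   [¬∧-rule on 4 (branches; this branch)]
6. ¬p, w0   [¬→-rule on 5]
7. q, w0   [¬→-rule on 5]
8. ◇(s ∧ (¬p → ¬q)), w1   [◇-rule on 2: fresh world w1, w0Rw1]
9. ¬(s ∧ (¬p → ¬q)), w1   [¬◇-rule on 3 via w0Rw1]
10. ¬(¬p → ¬q), w1   [¬∧-rule on 9 (branches; this branch)]
11. ¬p, w1   [¬→-rule on 10]
12. q, w1   [¬→-rule on 10]
13. s ∧ (¬p → ¬q), w2   [◇-rule on 8: fresh world w2, w1Rw2]
14. s, w2   [∧-rule on 13]
15. ¬p → ¬q, w2   [∧-rule on 13]
16. ¬q, w2   [→-rule on 15 (branches; this branch)]
Accessibility: w0Rw0, w0Rw1, w1Rw0, w1Rw1, w1Rw2, w2Rw1, w2Rw2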